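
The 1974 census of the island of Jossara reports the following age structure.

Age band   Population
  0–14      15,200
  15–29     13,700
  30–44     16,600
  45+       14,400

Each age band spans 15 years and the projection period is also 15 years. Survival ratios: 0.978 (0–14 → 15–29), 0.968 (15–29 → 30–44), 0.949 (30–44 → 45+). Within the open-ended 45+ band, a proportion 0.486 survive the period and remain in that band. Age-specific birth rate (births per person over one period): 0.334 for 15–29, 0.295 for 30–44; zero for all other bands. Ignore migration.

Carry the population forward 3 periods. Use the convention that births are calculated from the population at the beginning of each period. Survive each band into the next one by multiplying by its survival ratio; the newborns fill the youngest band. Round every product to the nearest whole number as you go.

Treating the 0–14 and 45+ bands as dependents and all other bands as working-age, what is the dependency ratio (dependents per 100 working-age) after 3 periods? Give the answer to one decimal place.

[period 1]
Births: 13700 × 0.334 = 4576 ; 16600 × 0.295 = 4897 → total 9473
15–29: 15200 × 0.978 = 14866
30–44: 13700 × 0.968 = 13262
45+: 16600 × 0.949 + 14400 × 0.486 = 15753 + 6998 = 22751
End of period: [9473, 14866, 13262, 22751]
[period 2]
Births: 14866 × 0.334 = 4965 ; 13262 × 0.295 = 3912 → total 8877
15–29: 9473 × 0.978 = 9265
30–44: 14866 × 0.968 = 14390
45+: 13262 × 0.949 + 22751 × 0.486 = 12586 + 11057 = 23643
End of period: [8877, 9265, 14390, 23643]
[period 3]
Births: 9265 × 0.334 = 3095 ; 14390 × 0.295 = 4245 → total 7340
15–29: 8877 × 0.978 = 8682
30–44: 9265 × 0.968 = 8969
45+: 14390 × 0.949 + 23643 × 0.486 = 13656 + 11490 = 25146
End of period: [7340, 8682, 8969, 25146]
Dependents (band 0–14 + band 45+) = 7340 + 25146 = 32486; working-age = 17651; ratio = 32486/17651 × 100 = 184.0

184.0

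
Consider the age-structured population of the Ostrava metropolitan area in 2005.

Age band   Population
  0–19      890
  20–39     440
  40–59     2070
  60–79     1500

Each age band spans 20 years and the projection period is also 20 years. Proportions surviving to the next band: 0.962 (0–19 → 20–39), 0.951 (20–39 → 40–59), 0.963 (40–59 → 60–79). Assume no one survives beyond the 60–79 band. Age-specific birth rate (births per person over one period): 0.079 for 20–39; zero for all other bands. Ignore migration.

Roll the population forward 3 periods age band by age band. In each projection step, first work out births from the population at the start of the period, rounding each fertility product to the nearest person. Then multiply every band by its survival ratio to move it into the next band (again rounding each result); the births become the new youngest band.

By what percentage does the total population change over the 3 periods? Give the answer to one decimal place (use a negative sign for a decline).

-82.0

Numbering the groups 1..4 from youngest to oldest:
Period 1:
Births: 440 × 0.079 = 35
Group 2: 890 × 0.962 = 856
Group 3: 440 × 0.951 = 418
Group 4: 2070 × 0.963 = 1993
Population now: 0–19=35, 20–39=856, 40–59=418, 60–79=1993
Period 2:
Births: 856 × 0.079 = 68
Group 2: 35 × 0.962 = 34
Group 3: 856 × 0.951 = 814
Group 4: 418 × 0.963 = 403
Population now: 0–19=68, 20–39=34, 40–59=814, 60–79=403
Period 3:
Births: 34 × 0.079 = 3
Group 2: 68 × 0.962 = 65
Group 3: 34 × 0.951 = 32
Group 4: 814 × 0.963 = 784
Population now: 0–19=3, 20–39=65, 40–59=32, 60–79=784
Total: 4900 → 884; change = -4016; percentage change = -82.0%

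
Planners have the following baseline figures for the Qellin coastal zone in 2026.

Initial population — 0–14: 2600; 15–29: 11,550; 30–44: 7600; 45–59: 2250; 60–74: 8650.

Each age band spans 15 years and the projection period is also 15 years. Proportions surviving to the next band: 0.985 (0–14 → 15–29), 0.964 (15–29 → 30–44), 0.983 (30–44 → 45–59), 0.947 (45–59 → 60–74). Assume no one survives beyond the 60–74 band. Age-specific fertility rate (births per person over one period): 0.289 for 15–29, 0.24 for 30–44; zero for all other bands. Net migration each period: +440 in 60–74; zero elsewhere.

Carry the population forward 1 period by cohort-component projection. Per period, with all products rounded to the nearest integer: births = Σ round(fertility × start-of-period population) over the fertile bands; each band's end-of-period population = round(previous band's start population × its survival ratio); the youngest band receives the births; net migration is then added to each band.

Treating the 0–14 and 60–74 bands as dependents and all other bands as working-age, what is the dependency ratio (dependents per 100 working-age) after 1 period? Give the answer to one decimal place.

[period 1]
Births: 11550 × 0.289 = 3338 ; 7600 × 0.24 = 1824 → 5162
15–29: 2600 × 0.985 = 2561
30–44: 11550 × 0.964 = 11134
45–59: 7600 × 0.983 = 7471
60–74: 2250 × 0.947 = 2131
Net migration: 60–74 + 440 → 2571
Population now: 0–14=5162, 15–29=2561, 30–44=11134, 45–59=7471, 60–74=2571
Dependents (band 0–14 + band 60–74) = 5162 + 2571 = 7733; working-age = 21166; ratio = 7733/21166 × 100 = 36.5

36.5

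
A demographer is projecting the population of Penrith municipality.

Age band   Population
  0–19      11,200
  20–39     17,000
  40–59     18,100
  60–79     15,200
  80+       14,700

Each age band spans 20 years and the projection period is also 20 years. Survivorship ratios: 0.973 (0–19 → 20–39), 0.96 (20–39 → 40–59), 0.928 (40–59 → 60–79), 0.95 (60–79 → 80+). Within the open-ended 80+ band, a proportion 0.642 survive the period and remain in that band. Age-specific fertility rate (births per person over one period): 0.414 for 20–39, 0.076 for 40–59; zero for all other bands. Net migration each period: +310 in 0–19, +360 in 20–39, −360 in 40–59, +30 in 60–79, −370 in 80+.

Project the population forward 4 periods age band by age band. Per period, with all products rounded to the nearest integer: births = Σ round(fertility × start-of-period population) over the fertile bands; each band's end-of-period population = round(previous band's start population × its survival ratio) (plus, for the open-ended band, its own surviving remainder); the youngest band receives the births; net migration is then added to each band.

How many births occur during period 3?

4457

Call the bands 1 to 5, youngest first.
Period 1.
Births: 17000 × 0.414 = 7038  |  18100 × 0.076 = 1376 ⇒ total 8414
Band 2: 11200 × 0.973 = 10898
Band 3: 17000 × 0.96 = 16320
Band 4: 18100 × 0.928 = 16797
Band 5: 15200 × 0.95 + 14700 × 0.642 = 14440 + 9437 = 23877
Net migration: Band 1 + 310 → 8724; Band 2 + 360 → 11258; Band 3 − 360 → 15960; Band 4 + 30 → 16827; Band 5 − 370 → 23507
→ [8724, 11258, 15960, 16827, 23507]
Period 2.
Births: 11258 × 0.414 = 4661  |  15960 × 0.076 = 1213 ⇒ total 5874
Band 2: 8724 × 0.973 = 8488
Band 3: 11258 × 0.96 = 10808
Band 4: 15960 × 0.928 = 14811
Band 5: 16827 × 0.95 + 23507 × 0.642 = 15986 + 15091 = 31077
Net migration: Band 1 + 310 → 6184; Band 2 + 360 → 8848; Band 3 − 360 → 10448; Band 4 + 30 → 14841; Band 5 − 370 → 30707
→ [6184, 8848, 10448, 14841, 30707]
Period 3.
Births: 8848 × 0.414 = 3663  |  10448 × 0.076 = 794 ⇒ total 4457
Band 2: 6184 × 0.973 = 6017
Band 3: 8848 × 0.96 = 8494
Band 4: 10448 × 0.928 = 9696
Band 5: 14841 × 0.95 + 30707 × 0.642 = 14099 + 19714 = 33813
Net migration: Band 1 + 310 → 4767; Band 2 + 360 → 6377; Band 3 − 360 → 8134; Band 4 + 30 → 9726; Band 5 − 370 → 33443
→ [4767, 6377, 8134, 9726, 33443]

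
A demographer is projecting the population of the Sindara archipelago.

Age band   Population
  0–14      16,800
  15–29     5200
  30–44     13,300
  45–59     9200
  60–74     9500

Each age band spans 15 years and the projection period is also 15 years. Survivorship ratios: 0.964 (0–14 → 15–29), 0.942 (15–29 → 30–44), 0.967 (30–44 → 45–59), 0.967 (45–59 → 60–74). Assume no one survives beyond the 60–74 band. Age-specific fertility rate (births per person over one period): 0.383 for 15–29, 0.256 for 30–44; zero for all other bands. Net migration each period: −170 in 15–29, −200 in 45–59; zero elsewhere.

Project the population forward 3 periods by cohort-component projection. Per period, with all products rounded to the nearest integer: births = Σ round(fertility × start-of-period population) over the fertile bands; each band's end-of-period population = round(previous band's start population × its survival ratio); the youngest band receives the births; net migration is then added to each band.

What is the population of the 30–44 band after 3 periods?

4741

Numbering the bands 1..5 from youngest to oldest:
After projecting period 1:
Births: 5200 * 0.383 = 1992, 13300 * 0.256 = 3405 → 5397
Band 2: 16800 * 0.964 = 16195
Band 3: 5200 * 0.942 = 4898
Band 4: 13300 * 0.967 = 12861
Band 5: 9200 * 0.967 = 8896
Net migration: Band 2 − 170 → 16025; Band 4 − 200 → 12661
→ [5397, 16025, 4898, 12661, 8896]
After projecting period 2:
Births: 16025 * 0.383 = 6138, 4898 * 0.256 = 1254 → 7392
Band 2: 5397 * 0.964 = 5203
Band 3: 16025 * 0.942 = 15096
Band 4: 4898 * 0.967 = 4736
Band 5: 12661 * 0.967 = 12243
Net migration: Band 2 − 170 → 5033; Band 4 − 200 → 4536
→ [7392, 5033, 15096, 4536, 12243]
After projecting period 3:
Births: 5033 * 0.383 = 1928, 15096 * 0.256 = 3865 → 5793
Band 2: 7392 * 0.964 = 7126
Band 3: 5033 * 0.942 = 4741
Band 4: 15096 * 0.967 = 14598
Band 5: 4536 * 0.967 = 4386
Net migration: Band 2 − 170 → 6956; Band 4 − 200 → 14398
→ [5793, 6956, 4741, 14398, 4386]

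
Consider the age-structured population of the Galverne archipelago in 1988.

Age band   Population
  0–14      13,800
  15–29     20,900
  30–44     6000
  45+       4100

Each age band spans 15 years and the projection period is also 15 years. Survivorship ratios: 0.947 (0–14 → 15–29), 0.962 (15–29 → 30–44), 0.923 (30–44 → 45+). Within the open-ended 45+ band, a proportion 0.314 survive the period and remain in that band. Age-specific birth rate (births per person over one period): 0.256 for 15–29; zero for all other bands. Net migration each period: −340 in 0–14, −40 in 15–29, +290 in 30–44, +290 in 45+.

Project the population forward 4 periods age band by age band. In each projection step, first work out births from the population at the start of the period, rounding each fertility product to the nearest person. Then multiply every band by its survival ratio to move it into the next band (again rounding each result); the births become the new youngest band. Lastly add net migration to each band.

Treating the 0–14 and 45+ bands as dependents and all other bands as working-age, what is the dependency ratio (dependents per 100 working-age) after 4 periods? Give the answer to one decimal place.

[period 1]
Births: 20900 * 0.256 = 5350
15–29: 13800 * 0.947 = 13069
30–44: 20900 * 0.962 = 20106
45+: 6000 * 0.923 + 4100 * 0.314 = 5538 + 1287 = 6825
Net migration: 0–14 − 340 → 5010; 15–29 − 40 → 13029; 30–44 + 290 → 20396; 45+ + 290 → 7115
End of period: [5010, 13029, 20396, 7115]
[period 2]
Births: 13029 * 0.256 = 3335
15–29: 5010 * 0.947 = 4744
30–44: 13029 * 0.962 = 12534
45+: 20396 * 0.923 + 7115 * 0.314 = 18826 + 2234 = 21060
Net migration: 0–14 − 340 → 2995; 15–29 − 40 → 4704; 30–44 + 290 → 12824; 45+ + 290 → 21350
End of period: [2995, 4704, 12824, 21350]
[period 3]
Births: 4704 * 0.256 = 1204
15–29: 2995 * 0.947 = 2836
30–44: 4704 * 0.962 = 4525
45+: 12824 * 0.923 + 21350 * 0.314 = 11837 + 6704 = 18541
Net migration: 0–14 − 340 → 864; 15–29 − 40 → 2796; 30–44 + 290 → 4815; 45+ + 290 → 18831
End of period: [864, 2796, 4815, 18831]
[period 4]
Births: 2796 * 0.256 = 716
15–29: 864 * 0.947 = 818
30–44: 2796 * 0.962 = 2690
45+: 4815 * 0.923 + 18831 * 0.314 = 4444 + 5913 = 10357
Net migration: 0–14 − 340 → 376; 15–29 − 40 → 778; 30–44 + 290 → 2980; 45+ + 290 → 10647
End of period: [376, 778, 2980, 10647]
Dependents (band 0–14 + band 45+) = 376 + 10647 = 11023; working-age = 3758; ratio = 11023/3758 × 100 = 293.3

293.3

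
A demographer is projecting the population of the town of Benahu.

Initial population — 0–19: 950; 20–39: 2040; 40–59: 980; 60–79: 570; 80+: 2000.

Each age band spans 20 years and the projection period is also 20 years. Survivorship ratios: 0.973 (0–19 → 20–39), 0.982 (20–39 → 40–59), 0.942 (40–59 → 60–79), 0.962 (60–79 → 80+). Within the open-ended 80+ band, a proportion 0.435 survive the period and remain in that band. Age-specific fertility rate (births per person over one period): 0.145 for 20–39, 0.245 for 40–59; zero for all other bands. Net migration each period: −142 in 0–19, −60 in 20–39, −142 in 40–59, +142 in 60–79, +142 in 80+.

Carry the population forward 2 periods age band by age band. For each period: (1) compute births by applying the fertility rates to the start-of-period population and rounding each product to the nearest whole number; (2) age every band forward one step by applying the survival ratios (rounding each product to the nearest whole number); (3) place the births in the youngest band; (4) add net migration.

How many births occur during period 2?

581

Call the groups 1 to 5, youngest first.
Period 1:
Births: 2040 * 0.145 = 296, 980 * 0.245 = 240 — total 536
Group 2: 950 * 0.973 = 924
Group 3: 2040 * 0.982 = 2003
Group 4: 980 * 0.942 = 923
Group 5: 570 * 0.962 + 2000 * 0.435 = 548 + 870 = 1418
Net migration: Group 1 − 142 → 394; Group 2 − 60 → 864; Group 3 − 142 → 1861; Group 4 + 142 → 1065; Group 5 + 142 → 1560
→ [394, 864, 1861, 1065, 1560]
Period 2:
Births: 864 * 0.145 = 125, 1861 * 0.245 = 456 — total 581
Group 2: 394 * 0.973 = 383
Group 3: 864 * 0.982 = 848
Group 4: 1861 * 0.942 = 1753
Group 5: 1065 * 0.962 + 1560 * 0.435 = 1025 + 679 = 1704
Net migration: Group 1 − 142 → 439; Group 2 − 60 → 323; Group 3 − 142 → 706; Group 4 + 142 → 1895; Group 5 + 142 → 1846
→ [439, 323, 706, 1895, 1846]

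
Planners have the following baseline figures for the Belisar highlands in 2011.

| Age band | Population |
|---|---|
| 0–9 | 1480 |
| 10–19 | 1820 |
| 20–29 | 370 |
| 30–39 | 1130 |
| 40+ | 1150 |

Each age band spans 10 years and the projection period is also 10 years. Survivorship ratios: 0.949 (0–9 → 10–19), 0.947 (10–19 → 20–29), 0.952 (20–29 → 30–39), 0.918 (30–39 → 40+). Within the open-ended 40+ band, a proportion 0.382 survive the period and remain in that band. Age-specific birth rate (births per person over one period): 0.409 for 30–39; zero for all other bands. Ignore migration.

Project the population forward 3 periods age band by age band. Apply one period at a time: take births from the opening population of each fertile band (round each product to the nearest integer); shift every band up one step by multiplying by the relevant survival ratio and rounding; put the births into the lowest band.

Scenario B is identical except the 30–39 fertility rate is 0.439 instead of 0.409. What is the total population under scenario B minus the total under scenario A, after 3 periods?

90

(Groups numbered youngest = 1 to oldest = 5.)
— Period 1 —
Births: 1130 × 0.409 = 462
Group 2: 1480 × 0.949 = 1405
Group 3: 1820 × 0.947 = 1724
Group 4: 370 × 0.952 = 352
Group 5: 1130 × 0.918 + 1150 × 0.382 = 1037 + 439 = 1476
Population now: 0–9=462, 10–19=1405, 20–29=1724, 30–39=352, 40+=1476
— Period 2 —
Births: 352 × 0.409 = 144
Group 2: 462 × 0.949 = 438
Group 3: 1405 × 0.947 = 1331
Group 4: 1724 × 0.952 = 1641
Group 5: 352 × 0.918 + 1476 × 0.382 = 323 + 564 = 887
Population now: 0–9=144, 10–19=438, 20–29=1331, 30–39=1641, 40+=887
— Period 3 —
Births: 1641 × 0.409 = 671
Group 2: 144 × 0.949 = 137
Group 3: 438 × 0.947 = 415
Group 4: 1331 × 0.952 = 1267
Group 5: 1641 × 0.918 + 887 × 0.382 = 1506 + 339 = 1845
Population now: 0–9=671, 10–19=137, 20–29=415, 30–39=1267, 40+=1845
Scenario A total after 3 periods: 4335
Scenario B projection —
— Period 1 —
Births: 1130 × 0.439 = 496
Group 2: 1480 × 0.949 = 1405
Group 3: 1820 × 0.947 = 1724
Group 4: 370 × 0.952 = 352
Group 5: 1130 × 0.918 + 1150 × 0.382 = 1037 + 439 = 1476
Population now: 0–9=496, 10–19=1405, 20–29=1724, 30–39=352, 40+=1476
— Period 2 —
Births: 352 × 0.439 = 155
Group 2: 496 × 0.949 = 471
Group 3: 1405 × 0.947 = 1331
Group 4: 1724 × 0.952 = 1641
Group 5: 352 × 0.918 + 1476 × 0.382 = 323 + 564 = 887
Population now: 0–9=155, 10–19=471, 20–29=1331, 30–39=1641, 40+=887
— Period 3 —
Births: 1641 × 0.439 = 720
Group 2: 155 × 0.949 = 147
Group 3: 471 × 0.947 = 446
Group 4: 1331 × 0.952 = 1267
Group 5: 1641 × 0.918 + 887 × 0.382 = 1506 + 339 = 1845
Population now: 0–9=720, 10–19=147, 20–29=446, 30–39=1267, 40+=1845
Scenario B total after 3 periods: 4425
Difference B − A = 4425 − 4335 = 90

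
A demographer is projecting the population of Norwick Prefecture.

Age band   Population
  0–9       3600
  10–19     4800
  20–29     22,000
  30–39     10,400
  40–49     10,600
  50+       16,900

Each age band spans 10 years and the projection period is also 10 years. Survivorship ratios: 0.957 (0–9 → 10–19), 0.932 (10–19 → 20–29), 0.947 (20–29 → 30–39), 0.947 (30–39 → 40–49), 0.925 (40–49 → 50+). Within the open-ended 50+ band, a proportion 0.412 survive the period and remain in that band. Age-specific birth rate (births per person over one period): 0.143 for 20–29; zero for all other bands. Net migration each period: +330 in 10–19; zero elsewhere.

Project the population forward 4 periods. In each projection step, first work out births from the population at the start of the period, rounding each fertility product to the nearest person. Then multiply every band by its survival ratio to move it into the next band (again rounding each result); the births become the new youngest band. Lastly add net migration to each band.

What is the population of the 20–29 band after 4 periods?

878

Let band 1 be 0–9 through band 6 = 50+.
[period 1]
Births: 22000 × 0.143 = 3146
Band 2: 3600 × 0.957 = 3445
Band 3: 4800 × 0.932 = 4474
Band 4: 22000 × 0.947 = 20834
Band 5: 10400 × 0.947 = 9849
Band 6: 10600 × 0.925 + 16900 × 0.412 = 9805 + 6963 = 16768
Net migration: Band 2 + 330 → 3775
→ [3146, 3775, 4474, 20834, 9849, 16768]
[period 2]
Births: 4474 × 0.143 = 640
Band 2: 3146 × 0.957 = 3011
Band 3: 3775 × 0.932 = 3518
Band 4: 4474 × 0.947 = 4237
Band 5: 20834 × 0.947 = 19730
Band 6: 9849 × 0.925 + 16768 × 0.412 = 9110 + 6908 = 16018
Net migration: Band 2 + 330 → 3341
→ [640, 3341, 3518, 4237, 19730, 16018]
[period 3]
Births: 3518 × 0.143 = 503
Band 2: 640 × 0.957 = 612
Band 3: 3341 × 0.932 = 3114
Band 4: 3518 × 0.947 = 3332
Band 5: 4237 × 0.947 = 4012
Band 6: 19730 × 0.925 + 16018 × 0.412 = 18250 + 6599 = 24849
Net migration: Band 2 + 330 → 942
→ [503, 942, 3114, 3332, 4012, 24849]
[period 4]
Births: 3114 × 0.143 = 445
Band 2: 503 × 0.957 = 481
Band 3: 942 × 0.932 = 878
Band 4: 3114 × 0.947 = 2949
Band 5: 3332 × 0.947 = 3155
Band 6: 4012 × 0.925 + 24849 × 0.412 = 3711 + 10238 = 13949
Net migration: Band 2 + 330 → 811
→ [445, 811, 878, 2949, 3155, 13949]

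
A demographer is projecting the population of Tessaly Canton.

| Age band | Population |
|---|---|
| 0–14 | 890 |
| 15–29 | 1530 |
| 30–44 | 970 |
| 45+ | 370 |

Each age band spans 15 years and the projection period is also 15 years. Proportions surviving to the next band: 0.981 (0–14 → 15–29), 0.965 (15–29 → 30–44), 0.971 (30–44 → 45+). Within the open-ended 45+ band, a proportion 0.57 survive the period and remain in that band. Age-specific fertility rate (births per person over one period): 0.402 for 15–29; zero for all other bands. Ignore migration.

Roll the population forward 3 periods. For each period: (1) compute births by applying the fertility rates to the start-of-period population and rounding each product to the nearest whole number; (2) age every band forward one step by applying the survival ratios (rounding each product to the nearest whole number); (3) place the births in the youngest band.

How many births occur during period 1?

Period 1:
Births: 1530 × 0.402 = 615
15–29: 890 × 0.981 = 873
30–44: 1530 × 0.965 = 1476
45+: 970 × 0.971 + 370 × 0.57 = 942 + 211 = 1153
Population now: 0–14=615, 15–29=873, 30–44=1476, 45+=1153

615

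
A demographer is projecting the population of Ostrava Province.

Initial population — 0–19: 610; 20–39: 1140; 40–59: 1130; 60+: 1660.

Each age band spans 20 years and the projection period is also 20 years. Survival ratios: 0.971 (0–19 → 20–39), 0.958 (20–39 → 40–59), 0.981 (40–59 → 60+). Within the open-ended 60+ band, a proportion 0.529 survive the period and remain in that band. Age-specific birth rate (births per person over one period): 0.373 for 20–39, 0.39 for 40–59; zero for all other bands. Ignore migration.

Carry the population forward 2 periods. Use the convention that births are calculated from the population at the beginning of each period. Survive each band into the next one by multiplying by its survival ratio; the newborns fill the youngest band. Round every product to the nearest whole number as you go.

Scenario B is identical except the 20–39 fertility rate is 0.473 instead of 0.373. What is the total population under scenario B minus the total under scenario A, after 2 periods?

170

(Bands numbered youngest = 1 to oldest = 4.)
After projecting period 1:
Births: 1140 × 0.373 = 425 ; 1130 × 0.39 = 441 — total 866
Band 2: 610 × 0.971 = 592
Band 3: 1140 × 0.958 = 1092
Band 4: 1130 × 0.981 + 1660 × 0.529 = 1109 + 878 = 1987
→ [866, 592, 1092, 1987]
After projecting period 2:
Births: 592 × 0.373 = 221 ; 1092 × 0.39 = 426 — total 647
Band 2: 866 × 0.971 = 841
Band 3: 592 × 0.958 = 567
Band 4: 1092 × 0.981 + 1987 × 0.529 = 1071 + 1051 = 2122
→ [647, 841, 567, 2122]
Scenario A total after 2 periods: 4177
Scenario B projection —
After projecting period 1:
Births: 1140 × 0.473 = 539 ; 1130 × 0.39 = 441 — total 980
Band 2: 610 × 0.971 = 592
Band 3: 1140 × 0.958 = 1092
Band 4: 1130 × 0.981 + 1660 × 0.529 = 1109 + 878 = 1987
→ [980, 592, 1092, 1987]
After projecting period 2:
Births: 592 × 0.473 = 280 ; 1092 × 0.39 = 426 — total 706
Band 2: 980 × 0.971 = 952
Band 3: 592 × 0.958 = 567
Band 4: 1092 × 0.981 + 1987 × 0.529 = 1071 + 1051 = 2122
→ [706, 952, 567, 2122]
Scenario B total after 2 periods: 4347
Difference B − A = 4347 − 4177 = 170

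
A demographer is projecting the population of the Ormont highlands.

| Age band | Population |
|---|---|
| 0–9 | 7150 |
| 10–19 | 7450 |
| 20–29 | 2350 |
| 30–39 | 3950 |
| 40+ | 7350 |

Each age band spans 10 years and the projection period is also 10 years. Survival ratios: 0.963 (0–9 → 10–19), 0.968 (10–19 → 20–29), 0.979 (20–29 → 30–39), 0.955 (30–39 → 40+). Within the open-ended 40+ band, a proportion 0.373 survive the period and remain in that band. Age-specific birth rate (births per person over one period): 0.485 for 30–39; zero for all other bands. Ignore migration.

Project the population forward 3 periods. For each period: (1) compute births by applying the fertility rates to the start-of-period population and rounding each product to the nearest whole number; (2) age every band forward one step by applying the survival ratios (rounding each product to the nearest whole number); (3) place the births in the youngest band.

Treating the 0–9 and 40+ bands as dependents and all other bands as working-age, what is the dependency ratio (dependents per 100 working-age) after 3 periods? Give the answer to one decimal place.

126.7

— Period 1 —
Births: 3950 * 0.485 = 1916
10–19: 7150 * 0.963 = 6885
20–29: 7450 * 0.968 = 7212
30–39: 2350 * 0.979 = 2301
40+: 3950 * 0.955 + 7350 * 0.373 = 3772 + 2742 = 6514
Population now: 0–9=1916, 10–19=6885, 20–29=7212, 30–39=2301, 40+=6514
— Period 2 —
Births: 2301 * 0.485 = 1116
10–19: 1916 * 0.963 = 1845
20–29: 6885 * 0.968 = 6665
30–39: 7212 * 0.979 = 7061
40+: 2301 * 0.955 + 6514 * 0.373 = 2197 + 2430 = 4627
Population now: 0–9=1116, 10–19=1845, 20–29=6665, 30–39=7061, 40+=4627
— Period 3 —
Births: 7061 * 0.485 = 3425
10–19: 1116 * 0.963 = 1075
20–29: 1845 * 0.968 = 1786
30–39: 6665 * 0.979 = 6525
40+: 7061 * 0.955 + 4627 * 0.373 = 6743 + 1726 = 8469
Population now: 0–9=3425, 10–19=1075, 20–29=1786, 30–39=6525, 40+=8469
Dependents (band 0–9 + band 40+) = 3425 + 8469 = 11894; working-age = 9386; ratio = 11894/9386 × 100 = 126.7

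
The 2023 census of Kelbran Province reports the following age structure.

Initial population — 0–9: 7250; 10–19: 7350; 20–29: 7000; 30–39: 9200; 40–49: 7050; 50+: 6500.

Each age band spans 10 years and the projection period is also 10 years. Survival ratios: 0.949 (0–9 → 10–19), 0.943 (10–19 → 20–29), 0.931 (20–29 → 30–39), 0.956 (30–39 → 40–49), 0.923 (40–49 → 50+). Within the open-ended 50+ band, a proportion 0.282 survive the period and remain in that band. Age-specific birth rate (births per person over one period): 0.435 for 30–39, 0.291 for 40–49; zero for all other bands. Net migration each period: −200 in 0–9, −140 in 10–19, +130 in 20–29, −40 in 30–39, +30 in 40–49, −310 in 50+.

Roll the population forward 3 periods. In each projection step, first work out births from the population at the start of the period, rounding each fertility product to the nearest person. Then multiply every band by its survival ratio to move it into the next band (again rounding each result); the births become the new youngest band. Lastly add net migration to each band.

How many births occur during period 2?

After projecting period 1:
Births: 9200 × 0.435 = 4002 ; 7050 × 0.291 = 2052 ⇒ total 6054
10–19: 7250 × 0.949 = 6880
20–29: 7350 × 0.943 = 6931
30–39: 7000 × 0.931 = 6517
40–49: 9200 × 0.956 = 8795
50+: 7050 × 0.923 + 6500 × 0.282 = 6507 + 1833 = 8340
Net migration: 0–9 − 200 → 5854; 10–19 − 140 → 6740; 20–29 + 130 → 7061; 30–39 − 40 → 6477; 40–49 + 30 → 8825; 50+ − 310 → 8030
→ [5854, 6740, 7061, 6477, 8825, 8030]
After projecting period 2:
Births: 6477 × 0.435 = 2817 ; 8825 × 0.291 = 2568 ⇒ total 5385
10–19: 5854 × 0.949 = 5555
20–29: 6740 × 0.943 = 6356
30–39: 7061 × 0.931 = 6574
40–49: 6477 × 0.956 = 6192
50+: 8825 × 0.923 + 8030 × 0.282 = 8145 + 2264 = 10409
Net migration: 0–9 − 200 → 5185; 10–19 − 140 → 5415; 20–29 + 130 → 6486; 30–39 − 40 → 6534; 40–49 + 30 → 6222; 50+ − 310 → 10099
→ [5185, 5415, 6486, 6534, 6222, 10099]

5385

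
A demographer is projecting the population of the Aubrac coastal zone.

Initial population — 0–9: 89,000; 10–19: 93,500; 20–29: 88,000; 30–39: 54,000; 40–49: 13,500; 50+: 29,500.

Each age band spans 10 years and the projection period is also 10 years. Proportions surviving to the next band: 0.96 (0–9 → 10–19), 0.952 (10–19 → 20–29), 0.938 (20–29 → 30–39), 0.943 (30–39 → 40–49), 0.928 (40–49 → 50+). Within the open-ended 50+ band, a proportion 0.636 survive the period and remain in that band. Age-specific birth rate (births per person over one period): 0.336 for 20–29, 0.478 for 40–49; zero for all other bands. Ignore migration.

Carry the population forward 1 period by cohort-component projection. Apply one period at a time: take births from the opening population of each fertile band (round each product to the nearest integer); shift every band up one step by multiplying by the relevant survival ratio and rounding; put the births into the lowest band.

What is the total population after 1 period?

— Period 1 —
Births: 88000 * 0.336 = 29568 ; 13500 * 0.478 = 6453 — total 36021
10–19: 89000 * 0.96 = 85440
20–29: 93500 * 0.952 = 89012
30–39: 88000 * 0.938 = 82544
40–49: 54000 * 0.943 = 50922
50+: 13500 * 0.928 + 29500 * 0.636 = 12528 + 18762 = 31290
→ [36021, 85440, 89012, 82544, 50922, 31290]
Total after period 1: 36021 + 85440 + 89012 + 82544 + 50922 + 31290 = 375229

375229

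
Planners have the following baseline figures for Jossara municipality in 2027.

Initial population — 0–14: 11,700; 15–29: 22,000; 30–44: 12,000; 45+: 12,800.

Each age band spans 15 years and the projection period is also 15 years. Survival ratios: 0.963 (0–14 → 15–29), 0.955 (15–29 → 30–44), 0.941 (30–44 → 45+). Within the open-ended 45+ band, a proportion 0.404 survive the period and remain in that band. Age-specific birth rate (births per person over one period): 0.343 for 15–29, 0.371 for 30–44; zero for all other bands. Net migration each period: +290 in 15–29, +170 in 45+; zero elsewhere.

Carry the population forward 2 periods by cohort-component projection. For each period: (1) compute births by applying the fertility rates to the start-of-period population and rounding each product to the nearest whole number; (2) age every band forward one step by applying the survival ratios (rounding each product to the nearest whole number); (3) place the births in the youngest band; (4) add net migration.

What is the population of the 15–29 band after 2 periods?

Numbering the bands 1..4 from youngest to oldest:
Period 1:
Births: 22000 × 0.343 = 7546, 12000 × 0.371 = 4452 → 11998
Band 2: 11700 × 0.963 = 11267
Band 3: 22000 × 0.955 = 21010
Band 4: 12000 × 0.941 + 12800 × 0.404 = 11292 + 5171 = 16463
Net migration: Band 2 + 290 → 11557; Band 4 + 170 → 16633
Giving 11998 / 11557 / 21010 / 16633.
Period 2:
Births: 11557 × 0.343 = 3964, 21010 × 0.371 = 7795 → 11759
Band 2: 11998 × 0.963 = 11554
Band 3: 11557 × 0.955 = 11037
Band 4: 21010 × 0.941 + 16633 × 0.404 = 19770 + 6720 = 26490
Net migration: Band 2 + 290 → 11844; Band 4 + 170 → 26660
Giving 11759 / 11844 / 11037 / 26660.

11844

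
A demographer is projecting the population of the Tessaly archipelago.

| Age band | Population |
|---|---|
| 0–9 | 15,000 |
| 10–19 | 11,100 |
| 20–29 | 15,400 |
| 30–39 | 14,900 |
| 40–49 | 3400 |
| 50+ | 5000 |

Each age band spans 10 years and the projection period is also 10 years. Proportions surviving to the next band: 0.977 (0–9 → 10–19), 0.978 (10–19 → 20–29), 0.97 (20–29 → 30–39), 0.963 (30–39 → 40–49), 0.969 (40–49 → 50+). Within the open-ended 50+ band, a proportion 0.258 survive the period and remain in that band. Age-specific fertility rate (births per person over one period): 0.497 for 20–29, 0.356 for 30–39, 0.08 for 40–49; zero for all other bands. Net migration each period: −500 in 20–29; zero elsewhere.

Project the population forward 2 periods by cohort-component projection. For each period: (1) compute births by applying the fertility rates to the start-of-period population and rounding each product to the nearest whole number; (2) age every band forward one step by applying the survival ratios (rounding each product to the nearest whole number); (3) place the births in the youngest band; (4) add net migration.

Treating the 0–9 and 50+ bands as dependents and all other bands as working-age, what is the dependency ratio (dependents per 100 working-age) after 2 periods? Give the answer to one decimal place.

52.2

Call the groups 1 to 6, youngest first.
Period 1:
Births: 15400 × 0.497 = 7654, 14900 × 0.356 = 5304, 3400 × 0.08 = 272 — total 13230
Group 2: 15000 × 0.977 = 14655
Group 3: 11100 × 0.978 = 10856
Group 4: 15400 × 0.97 = 14938
Group 5: 14900 × 0.963 = 14349
Group 6: 3400 × 0.969 + 5000 × 0.258 = 3295 + 1290 = 4585
Net migration: Group 3 − 500 → 10356
Population now: 0–9=13230, 10–19=14655, 20–29=10356, 30–39=14938, 40–49=14349, 50+=4585
Period 2:
Births: 10356 × 0.497 = 5147, 14938 × 0.356 = 5318, 14349 × 0.08 = 1148 — total 11613
Group 2: 13230 × 0.977 = 12926
Group 3: 14655 × 0.978 = 14333
Group 4: 10356 × 0.97 = 10045
Group 5: 14938 × 0.963 = 14385
Group 6: 14349 × 0.969 + 4585 × 0.258 = 13904 + 1183 = 15087
Net migration: Group 3 − 500 → 13833
Population now: 0–9=11613, 10–19=12926, 20–29=13833, 30–39=10045, 40–49=14385, 50+=15087
Dependents (band 0–9 + band 50+) = 11613 + 15087 = 26700; working-age = 51189; ratio = 26700/51189 × 100 = 52.2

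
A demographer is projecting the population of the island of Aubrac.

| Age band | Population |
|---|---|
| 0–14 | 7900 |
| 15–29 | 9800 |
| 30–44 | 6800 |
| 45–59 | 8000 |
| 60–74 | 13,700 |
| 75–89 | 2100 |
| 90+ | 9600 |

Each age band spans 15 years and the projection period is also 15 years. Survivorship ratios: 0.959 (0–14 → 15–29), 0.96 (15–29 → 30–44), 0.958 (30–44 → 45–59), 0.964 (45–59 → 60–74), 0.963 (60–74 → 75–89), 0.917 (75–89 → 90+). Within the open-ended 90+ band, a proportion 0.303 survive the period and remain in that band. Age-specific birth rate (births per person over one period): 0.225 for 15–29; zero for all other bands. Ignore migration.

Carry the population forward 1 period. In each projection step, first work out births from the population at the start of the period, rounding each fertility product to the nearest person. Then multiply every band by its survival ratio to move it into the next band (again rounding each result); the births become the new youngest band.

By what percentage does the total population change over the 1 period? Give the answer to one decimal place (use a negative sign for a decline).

— Period 1 —
Births: 9800 × 0.225 = 2205
15–29: 7900 × 0.959 = 7576
30–44: 9800 × 0.96 = 9408
45–59: 6800 × 0.958 = 6514
60–74: 8000 × 0.964 = 7712
75–89: 13700 × 0.963 = 13193
90+: 2100 × 0.917 + 9600 × 0.303 = 1926 + 2909 = 4835
End of period: [2205, 7576, 9408, 6514, 7712, 13193, 4835]
Total: 57900 → 51443; change = -6457; percentage change = -11.2%

-11.2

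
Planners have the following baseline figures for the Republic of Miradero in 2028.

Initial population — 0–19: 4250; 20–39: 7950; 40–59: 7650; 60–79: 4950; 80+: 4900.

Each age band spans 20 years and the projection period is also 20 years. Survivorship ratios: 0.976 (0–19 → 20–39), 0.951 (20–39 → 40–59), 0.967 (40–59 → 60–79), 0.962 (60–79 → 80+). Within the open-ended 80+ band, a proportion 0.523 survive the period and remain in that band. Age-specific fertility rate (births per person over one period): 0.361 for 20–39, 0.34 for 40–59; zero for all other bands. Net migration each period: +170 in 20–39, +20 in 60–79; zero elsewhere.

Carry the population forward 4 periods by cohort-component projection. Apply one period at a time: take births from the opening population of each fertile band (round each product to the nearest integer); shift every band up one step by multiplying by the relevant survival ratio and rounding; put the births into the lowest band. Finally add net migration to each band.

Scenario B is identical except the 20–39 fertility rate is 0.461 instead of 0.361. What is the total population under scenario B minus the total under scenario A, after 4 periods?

Period 1.
Births: 7950 * 0.361 = 2870, 7650 * 0.34 = 2601 — total 5471
20–39: 4250 * 0.976 = 4148
40–59: 7950 * 0.951 = 7560
60–79: 7650 * 0.967 = 7398
80+: 4950 * 0.962 + 4900 * 0.523 = 4762 + 2563 = 7325
Net migration: 20–39 + 170 → 4318; 60–79 + 20 → 7418
→ [5471, 4318, 7560, 7418, 7325]
Period 2.
Births: 4318 * 0.361 = 1559, 7560 * 0.34 = 2570 — total 4129
20–39: 5471 * 0.976 = 5340
40–59: 4318 * 0.951 = 4106
60–79: 7560 * 0.967 = 7311
80+: 7418 * 0.962 + 7325 * 0.523 = 7136 + 3831 = 10967
Net migration: 20–39 + 170 → 5510; 60–79 + 20 → 7331
→ [4129, 5510, 4106, 7331, 10967]
Period 3.
Births: 5510 * 0.361 = 1989, 4106 * 0.34 = 1396 — total 3385
20–39: 4129 * 0.976 = 4030
40–59: 5510 * 0.951 = 5240
60–79: 4106 * 0.967 = 3971
80+: 7331 * 0.962 + 10967 * 0.523 = 7052 + 5736 = 12788
Net migration: 20–39 + 170 → 4200; 60–79 + 20 → 3991
→ [3385, 4200, 5240, 3991, 12788]
Period 4.
Births: 4200 * 0.361 = 1516, 5240 * 0.34 = 1782 — total 3298
20–39: 3385 * 0.976 = 3304
40–59: 4200 * 0.951 = 3994
60–79: 5240 * 0.967 = 5067
80+: 3991 * 0.962 + 12788 * 0.523 = 3839 + 6688 = 10527
Net migration: 20–39 + 170 → 3474; 60–79 + 20 → 5087
→ [3298, 3474, 3994, 5087, 10527]
Scenario A total after 4 periods: 26380
Scenario B projection —
Period 1.
Births: 7950 * 0.461 = 3665, 7650 * 0.34 = 2601 — total 6266
20–39: 4250 * 0.976 = 4148
40–59: 7950 * 0.951 = 7560
60–79: 7650 * 0.967 = 7398
80+: 4950 * 0.962 + 4900 * 0.523 = 4762 + 2563 = 7325
Net migration: 20–39 + 170 → 4318; 60–79 + 20 → 7418
→ [6266, 4318, 7560, 7418, 7325]
Period 2.
Births: 4318 * 0.461 = 1991, 7560 * 0.34 = 2570 — total 4561
20–39: 6266 * 0.976 = 6116
40–59: 4318 * 0.951 = 4106
60–79: 7560 * 0.967 = 7311
80+: 7418 * 0.962 + 7325 * 0.523 = 7136 + 3831 = 10967
Net migration: 20–39 + 170 → 6286; 60–79 + 20 → 7331
→ [4561, 6286, 4106, 7331, 10967]
Period 3.
Births: 6286 * 0.461 = 2898, 4106 * 0.34 = 1396 — total 4294
20–39: 4561 * 0.976 = 4452
40–59: 6286 * 0.951 = 5978
60–79: 4106 * 0.967 = 3971
80+: 7331 * 0.962 + 10967 * 0.523 = 7052 + 5736 = 12788
Net migration: 20–39 + 170 → 4622; 60–79 + 20 → 3991
→ [4294, 4622, 5978, 3991, 12788]
Period 4.
Births: 4622 * 0.461 = 2131, 5978 * 0.34 = 2033 — total 4164
20–39: 4294 * 0.976 = 4191
40–59: 4622 * 0.951 = 4396
60–79: 5978 * 0.967 = 5781
80+: 3991 * 0.962 + 12788 * 0.523 = 3839 + 6688 = 10527
Net migration: 20–39 + 170 → 4361; 60–79 + 20 → 5801
→ [4164, 4361, 4396, 5801, 10527]
Scenario B total after 4 periods: 29249
Difference B − A = 29249 − 26380 = 2869

2869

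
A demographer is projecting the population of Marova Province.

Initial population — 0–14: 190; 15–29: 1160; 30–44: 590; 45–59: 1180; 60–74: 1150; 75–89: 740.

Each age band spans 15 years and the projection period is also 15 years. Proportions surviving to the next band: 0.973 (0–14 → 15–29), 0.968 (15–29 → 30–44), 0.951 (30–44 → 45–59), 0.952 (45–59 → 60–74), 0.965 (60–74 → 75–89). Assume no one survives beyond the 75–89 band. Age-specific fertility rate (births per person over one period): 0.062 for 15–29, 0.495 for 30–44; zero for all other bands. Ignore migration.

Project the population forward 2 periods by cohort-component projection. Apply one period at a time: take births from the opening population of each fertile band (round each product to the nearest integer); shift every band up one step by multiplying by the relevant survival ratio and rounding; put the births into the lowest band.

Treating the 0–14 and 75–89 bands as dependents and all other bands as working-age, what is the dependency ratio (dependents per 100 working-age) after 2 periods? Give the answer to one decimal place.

77.3

After projecting period 1:
Births: 1160 × 0.062 = 72  |  590 × 0.495 = 292 ⇒ total 364
15–29: 190 × 0.973 = 185
30–44: 1160 × 0.968 = 1123
45–59: 590 × 0.951 = 561
60–74: 1180 × 0.952 = 1123
75–89: 1150 × 0.965 = 1110
Giving 364 / 185 / 1123 / 561 / 1123 / 1110.
After projecting period 2:
Births: 185 × 0.062 = 11  |  1123 × 0.495 = 556 ⇒ total 567
15–29: 364 × 0.973 = 354
30–44: 185 × 0.968 = 179
45–59: 1123 × 0.951 = 1068
60–74: 561 × 0.952 = 534
75–89: 1123 × 0.965 = 1084
Giving 567 / 354 / 179 / 1068 / 534 / 1084.
Dependents (band 0–14 + band 75–89) = 567 + 1084 = 1651; working-age = 2135; ratio = 1651/2135 × 100 = 77.3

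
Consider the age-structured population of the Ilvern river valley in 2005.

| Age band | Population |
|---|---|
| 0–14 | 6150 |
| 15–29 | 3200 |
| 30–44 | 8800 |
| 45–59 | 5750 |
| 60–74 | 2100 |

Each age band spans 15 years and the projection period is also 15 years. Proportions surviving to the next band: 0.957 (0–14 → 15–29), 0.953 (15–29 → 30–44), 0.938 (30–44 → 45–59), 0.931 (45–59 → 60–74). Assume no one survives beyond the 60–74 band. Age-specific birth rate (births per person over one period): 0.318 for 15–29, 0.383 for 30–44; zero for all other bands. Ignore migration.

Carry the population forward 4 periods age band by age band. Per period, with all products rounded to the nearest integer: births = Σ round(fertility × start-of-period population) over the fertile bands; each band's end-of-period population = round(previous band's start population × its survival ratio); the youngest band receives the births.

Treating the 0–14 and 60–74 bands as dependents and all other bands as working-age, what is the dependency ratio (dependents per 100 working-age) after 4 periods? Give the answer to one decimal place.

74.6

After projecting period 1:
Births: 3200 × 0.318 = 1018, 8800 × 0.383 = 3370 → 4388
15–29: 6150 × 0.957 = 5886
30–44: 3200 × 0.953 = 3050
45–59: 8800 × 0.938 = 8254
60–74: 5750 × 0.931 = 5353
Giving 4388 / 5886 / 3050 / 8254 / 5353.
After projecting period 2:
Births: 5886 × 0.318 = 1872, 3050 × 0.383 = 1168 → 3040
15–29: 4388 × 0.957 = 4199
30–44: 5886 × 0.953 = 5609
45–59: 3050 × 0.938 = 2861
60–74: 8254 × 0.931 = 7684
Giving 3040 / 4199 / 5609 / 2861 / 7684.
After projecting period 3:
Births: 4199 × 0.318 = 1335, 5609 × 0.383 = 2148 → 3483
15–29: 3040 × 0.957 = 2909
30–44: 4199 × 0.953 = 4002
45–59: 5609 × 0.938 = 5261
60–74: 2861 × 0.931 = 2664
Giving 3483 / 2909 / 4002 / 5261 / 2664.
After projecting period 4:
Births: 2909 × 0.318 = 925, 4002 × 0.383 = 1533 → 2458
15–29: 3483 × 0.957 = 3333
30–44: 2909 × 0.953 = 2772
45–59: 4002 × 0.938 = 3754
60–74: 5261 × 0.931 = 4898
Giving 2458 / 3333 / 2772 / 3754 / 4898.
Dependents (band 0–14 + band 60–74) = 2458 + 4898 = 7356; working-age = 9859; ratio = 7356/9859 × 100 = 74.6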